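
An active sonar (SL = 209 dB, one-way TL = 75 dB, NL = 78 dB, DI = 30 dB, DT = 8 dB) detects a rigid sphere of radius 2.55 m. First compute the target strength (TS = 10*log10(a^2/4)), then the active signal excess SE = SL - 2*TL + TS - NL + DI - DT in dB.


Step 1: TS = 10*log10(2.55^2/4) = 2.11 dB
Step 2: SE = SL - 2*TL + TS - NL + DI - DT = 209 - 2*75 + (2.11) - 78 + 30 - 8 = 5.11

5.11 dB


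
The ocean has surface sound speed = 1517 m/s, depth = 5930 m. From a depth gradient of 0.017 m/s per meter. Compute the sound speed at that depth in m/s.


1617.81 m/s


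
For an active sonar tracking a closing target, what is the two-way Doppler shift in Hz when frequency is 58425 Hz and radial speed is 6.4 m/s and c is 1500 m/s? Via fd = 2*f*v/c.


fd = 2*f*v/c = 2 * 58425 * 6.4 / 1500 = 498.56

498.56 Hz


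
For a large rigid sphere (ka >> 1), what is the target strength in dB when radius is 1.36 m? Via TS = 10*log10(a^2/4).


TS = 10*log10(1.36^2 / 4) = 10*log10(0.4624) = -3.35

-3.35 dB


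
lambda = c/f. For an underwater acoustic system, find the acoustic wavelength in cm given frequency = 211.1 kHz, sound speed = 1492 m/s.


lambda = c/f = 1492 / 211100 = 0.0071 m = 0.71 cm

0.71 cm


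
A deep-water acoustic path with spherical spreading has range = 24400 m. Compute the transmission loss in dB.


TL = 20*log10(24400) = 87.75

87.75 dB


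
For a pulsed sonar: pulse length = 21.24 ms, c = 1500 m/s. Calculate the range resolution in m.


dR = c*tau/2 = 1500 * 21.24e-3 / 2 = 15.93

15.93 m


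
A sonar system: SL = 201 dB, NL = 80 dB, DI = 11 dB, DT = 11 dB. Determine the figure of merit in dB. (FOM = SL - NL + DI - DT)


FOM = SL - NL + DI - DT = 201 - 80 + 11 - 11 = 121

121 dB


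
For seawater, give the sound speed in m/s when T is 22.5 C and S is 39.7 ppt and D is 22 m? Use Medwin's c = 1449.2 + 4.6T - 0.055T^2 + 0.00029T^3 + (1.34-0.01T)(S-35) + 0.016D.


c = 1449.2 + 4.6*22.5 - 0.055*22.5^2 + 0.00029*22.5^3 + (1.34 - 0.01*22.5)*(39.7 - 35) + 0.016*22 = 1533.75

1533.75 m/s


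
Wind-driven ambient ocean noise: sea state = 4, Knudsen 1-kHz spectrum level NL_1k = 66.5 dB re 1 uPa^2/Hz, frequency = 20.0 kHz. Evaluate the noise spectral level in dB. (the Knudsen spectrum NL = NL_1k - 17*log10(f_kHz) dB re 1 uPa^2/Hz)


44.38 dB


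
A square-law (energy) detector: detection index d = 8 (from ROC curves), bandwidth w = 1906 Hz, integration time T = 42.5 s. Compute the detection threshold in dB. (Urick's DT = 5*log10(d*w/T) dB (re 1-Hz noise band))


DT = 5*log10(d*w/T) = 5*log10(8 * 1906 / 42.5) = 5*log10(358.78) = 12.77

12.77 dB


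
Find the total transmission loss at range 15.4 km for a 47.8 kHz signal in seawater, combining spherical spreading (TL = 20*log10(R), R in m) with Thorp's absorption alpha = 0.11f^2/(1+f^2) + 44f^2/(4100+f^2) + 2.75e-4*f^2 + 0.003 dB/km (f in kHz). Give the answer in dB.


337.65 dB


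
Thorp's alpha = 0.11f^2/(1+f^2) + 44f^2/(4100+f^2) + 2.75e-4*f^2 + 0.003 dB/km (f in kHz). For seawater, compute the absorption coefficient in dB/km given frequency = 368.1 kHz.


f^2 = 135497.61
alpha = 0.11*135497.61/(1+135497.61) + 44*135497.61/(4100+135497.61) + 2.75e-4*135497.61 + 0.003 = 80.083

80.083 dB/km


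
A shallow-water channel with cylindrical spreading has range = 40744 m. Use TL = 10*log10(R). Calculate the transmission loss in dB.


TL = 10*log10(40744) = 46.1

46.1 dB


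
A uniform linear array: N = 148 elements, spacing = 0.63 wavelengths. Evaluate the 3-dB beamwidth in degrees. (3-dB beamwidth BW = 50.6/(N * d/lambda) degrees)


BW = 50.6 / (148 * 0.63) = 50.6 / 93.24 = 0.54

0.54 deg


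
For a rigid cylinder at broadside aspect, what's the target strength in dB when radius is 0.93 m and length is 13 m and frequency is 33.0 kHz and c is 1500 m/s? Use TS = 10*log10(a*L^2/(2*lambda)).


lambda = 1500/33000 = 0.04545 m
TS = 10*log10(0.93*13^2/(2*0.04545)) = 32.38

32.38 dB


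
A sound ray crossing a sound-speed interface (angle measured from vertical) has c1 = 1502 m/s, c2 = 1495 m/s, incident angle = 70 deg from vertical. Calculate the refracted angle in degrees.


sin(theta2) = (c2/c1)*sin(theta1) = (1495/1502)*sin(70 deg) = 0.93531
theta2 = arcsin(0.93531) = 69.28

69.28 deg


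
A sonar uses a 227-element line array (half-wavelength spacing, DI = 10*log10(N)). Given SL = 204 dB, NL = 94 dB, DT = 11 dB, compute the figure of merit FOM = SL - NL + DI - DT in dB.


Step 1: DI = 10*log10(227) = 23.56 dB
Step 2: FOM = SL - NL + DI - DT = 204 - 94 + 23.56 - 11 = 122.56

122.56 dB


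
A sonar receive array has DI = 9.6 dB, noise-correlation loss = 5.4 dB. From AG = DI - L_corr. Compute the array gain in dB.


AG = DI - L_corr = 9.6 - 5.4 = 4.2

4.2 dB


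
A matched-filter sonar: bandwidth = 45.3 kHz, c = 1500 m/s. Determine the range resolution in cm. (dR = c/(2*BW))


dR = c/(2*BW) = 1500 / (2 * 45.3e3) = 0.0166 m = 1.66 cm

1.66 cm


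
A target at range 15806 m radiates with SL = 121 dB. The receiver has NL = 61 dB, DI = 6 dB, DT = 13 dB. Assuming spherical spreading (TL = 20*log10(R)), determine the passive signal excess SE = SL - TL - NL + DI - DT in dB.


Step 1: TL = 20*log10(15806) = 83.98 dB
Step 2: SE = 121 - 83.98 - 61 + 6 - 13 = -30.98

-30.98 dB


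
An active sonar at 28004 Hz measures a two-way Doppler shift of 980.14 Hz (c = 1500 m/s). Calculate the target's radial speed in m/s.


26.25 m/s


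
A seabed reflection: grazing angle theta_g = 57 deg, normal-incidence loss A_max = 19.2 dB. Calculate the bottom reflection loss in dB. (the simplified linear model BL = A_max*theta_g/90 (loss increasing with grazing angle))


BL = A_max * theta_g / 90 = 19.2 * 57 / 90 = 12.16

12.16 dB


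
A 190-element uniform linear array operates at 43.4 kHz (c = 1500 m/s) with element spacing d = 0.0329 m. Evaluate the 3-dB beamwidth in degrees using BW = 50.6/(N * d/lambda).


0.28 deg


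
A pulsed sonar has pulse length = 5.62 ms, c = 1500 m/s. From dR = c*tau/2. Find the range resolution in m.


dR = c*tau/2 = 1500 * 5.62e-3 / 2 = 4.215

4.215 m


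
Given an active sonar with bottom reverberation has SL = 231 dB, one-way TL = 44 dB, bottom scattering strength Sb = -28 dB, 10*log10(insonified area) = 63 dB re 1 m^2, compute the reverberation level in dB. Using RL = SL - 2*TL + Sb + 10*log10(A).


178 dB


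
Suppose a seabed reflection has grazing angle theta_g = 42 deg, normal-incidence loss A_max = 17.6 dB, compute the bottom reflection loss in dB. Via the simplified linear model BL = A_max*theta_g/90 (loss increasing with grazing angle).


8.21 dB


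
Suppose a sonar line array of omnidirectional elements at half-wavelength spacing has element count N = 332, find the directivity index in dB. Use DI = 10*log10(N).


DI = 10*log10(332) = 25.21

25.21 dB


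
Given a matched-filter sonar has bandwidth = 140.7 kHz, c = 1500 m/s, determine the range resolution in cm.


dR = c/(2*BW) = 1500 / (2 * 140.7e3) = 0.0053 m = 0.53 cm

0.53 cm


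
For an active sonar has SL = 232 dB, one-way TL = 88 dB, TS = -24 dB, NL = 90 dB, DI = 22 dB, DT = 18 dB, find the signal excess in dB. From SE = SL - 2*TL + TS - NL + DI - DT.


SE = SL - 2*TL + TS - NL + DI - DT = 232 - 2*88 + (-24) - 90 + 22 - 18 = -54

-54 dB


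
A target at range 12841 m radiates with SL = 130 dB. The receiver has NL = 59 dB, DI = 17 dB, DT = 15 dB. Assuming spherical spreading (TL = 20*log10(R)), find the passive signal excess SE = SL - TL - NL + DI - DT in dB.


Step 1: TL = 20*log10(12841) = 82.17 dB
Step 2: SE = 130 - 82.17 - 59 + 17 - 15 = -9.17

-9.17 dB


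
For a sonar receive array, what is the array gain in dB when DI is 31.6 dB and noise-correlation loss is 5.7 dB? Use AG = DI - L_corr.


AG = DI - L_corr = 31.6 - 5.7 = 25.9

25.9 dB


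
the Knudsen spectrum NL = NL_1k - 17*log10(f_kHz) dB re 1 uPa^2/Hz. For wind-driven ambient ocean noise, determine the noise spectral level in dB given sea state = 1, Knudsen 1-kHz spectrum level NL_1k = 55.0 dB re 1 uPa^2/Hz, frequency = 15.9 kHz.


34.58 dB


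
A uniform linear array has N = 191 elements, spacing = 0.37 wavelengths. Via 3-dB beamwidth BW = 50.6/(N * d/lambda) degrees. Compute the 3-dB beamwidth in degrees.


BW = 50.6 / (191 * 0.37) = 50.6 / 70.67 = 0.72

0.72 deg


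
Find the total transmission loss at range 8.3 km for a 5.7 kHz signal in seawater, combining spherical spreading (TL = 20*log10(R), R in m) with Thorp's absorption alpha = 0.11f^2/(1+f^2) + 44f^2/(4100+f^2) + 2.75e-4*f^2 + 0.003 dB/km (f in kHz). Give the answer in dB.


Step 1 (Thorp): alpha = 0.11*32.49/(1+32.49) + 44*32.49/(4100+32.49) + 2.75e-4*32.49 + 0.003 = 0.4646 dB/km
Step 2: TL_spread = 20*log10(8300) = 78.38 dB
Step 3: TL_abs = alpha*R = 0.4646 * 8.3 = 3.86 dB
Step 4: TL_total = 78.38 + 3.86 = 82.24

82.24 dB


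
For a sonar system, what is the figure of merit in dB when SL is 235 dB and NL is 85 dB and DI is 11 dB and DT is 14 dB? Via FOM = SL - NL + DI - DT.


147 dB


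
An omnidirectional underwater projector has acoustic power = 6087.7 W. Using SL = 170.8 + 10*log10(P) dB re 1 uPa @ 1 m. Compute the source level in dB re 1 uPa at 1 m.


SL = 170.8 + 10*log10(6087.7) = 170.8 + 37.84 = 208.64

208.64 dB


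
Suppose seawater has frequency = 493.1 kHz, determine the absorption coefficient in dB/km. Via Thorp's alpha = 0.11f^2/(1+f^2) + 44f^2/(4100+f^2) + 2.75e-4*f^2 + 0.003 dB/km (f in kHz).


110.249 dB/km


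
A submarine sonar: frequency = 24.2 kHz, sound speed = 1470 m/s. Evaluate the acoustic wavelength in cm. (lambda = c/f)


lambda = c/f = 1470 / 24200 = 0.0607 m = 6.07 cm

6.07 cm


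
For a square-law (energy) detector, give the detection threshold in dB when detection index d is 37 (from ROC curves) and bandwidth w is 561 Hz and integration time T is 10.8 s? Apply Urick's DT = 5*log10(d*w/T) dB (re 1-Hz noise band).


DT = 5*log10(d*w/T) = 5*log10(37 * 561 / 10.8) = 5*log10(1921.94) = 16.42

16.42 dB


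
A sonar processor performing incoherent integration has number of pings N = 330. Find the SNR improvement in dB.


Gain = 5*log10(330) = 12.59

12.59 dB


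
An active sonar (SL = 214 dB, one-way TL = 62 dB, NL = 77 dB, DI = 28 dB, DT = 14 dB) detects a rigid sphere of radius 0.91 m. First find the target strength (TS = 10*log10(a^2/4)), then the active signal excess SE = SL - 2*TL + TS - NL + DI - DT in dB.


Step 1: TS = 10*log10(0.91^2/4) = -6.84 dB
Step 2: SE = SL - 2*TL + TS - NL + DI - DT = 214 - 2*62 + (-6.84) - 77 + 28 - 14 = 20.16

20.16 dB


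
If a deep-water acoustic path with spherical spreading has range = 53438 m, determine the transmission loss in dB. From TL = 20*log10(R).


TL = 20*log10(53438) = 94.56

94.56 dB


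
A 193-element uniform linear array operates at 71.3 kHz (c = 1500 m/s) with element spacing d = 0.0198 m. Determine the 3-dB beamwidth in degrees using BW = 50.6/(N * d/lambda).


Step 1: lambda = 1500/71300 = 0.02104 m
Step 2: d/lambda = 0.0198/0.02104 = 0.9411
Step 3: BW = 50.6/(N * d/lambda) = 50.6/(193 * 0.9411) = 0.28

0.28 deg


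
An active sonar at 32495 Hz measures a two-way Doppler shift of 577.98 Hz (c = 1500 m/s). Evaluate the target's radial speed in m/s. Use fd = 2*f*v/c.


From fd = 2*f*v/c, v = c*fd/(2*f) = 1500 * 577.98 / (2*32495) = 13.34

13.34 m/s


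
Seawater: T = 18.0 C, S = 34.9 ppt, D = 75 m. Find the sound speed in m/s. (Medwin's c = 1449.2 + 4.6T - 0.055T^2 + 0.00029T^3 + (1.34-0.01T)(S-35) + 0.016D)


c = 1449.2 + 4.6*18.0 - 0.055*18.0^2 + 0.00029*18.0^3 + (1.34 - 0.01*18.0)*(34.9 - 35) + 0.016*75 = 1516.96

1516.96 m/s


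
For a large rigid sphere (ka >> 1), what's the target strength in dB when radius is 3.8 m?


5.58 dB


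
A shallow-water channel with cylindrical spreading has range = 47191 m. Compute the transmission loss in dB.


TL = 10*log10(47191) = 46.74

46.74 dB


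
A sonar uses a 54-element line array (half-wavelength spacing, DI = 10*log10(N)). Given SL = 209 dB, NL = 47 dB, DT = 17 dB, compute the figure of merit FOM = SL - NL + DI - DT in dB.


Step 1: DI = 10*log10(54) = 17.32 dB
Step 2: FOM = SL - NL + DI - DT = 209 - 47 + 17.32 - 17 = 162.32

162.32 dB


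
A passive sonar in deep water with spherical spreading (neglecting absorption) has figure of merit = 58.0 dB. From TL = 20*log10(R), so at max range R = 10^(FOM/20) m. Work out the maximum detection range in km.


0.79 km


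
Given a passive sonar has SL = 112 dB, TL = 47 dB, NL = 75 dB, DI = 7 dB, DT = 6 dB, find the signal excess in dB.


-9 dB


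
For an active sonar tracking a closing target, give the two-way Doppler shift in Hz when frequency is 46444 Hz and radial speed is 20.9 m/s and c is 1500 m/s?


fd = 2*f*v/c = 2 * 46444 * 20.9 / 1500 = 1294.24

1294.24 Hz


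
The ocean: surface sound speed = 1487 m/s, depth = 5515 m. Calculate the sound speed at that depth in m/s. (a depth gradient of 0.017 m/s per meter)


c = 1487 + 0.017 * 5515 = 1580.755

1580.755 m/s


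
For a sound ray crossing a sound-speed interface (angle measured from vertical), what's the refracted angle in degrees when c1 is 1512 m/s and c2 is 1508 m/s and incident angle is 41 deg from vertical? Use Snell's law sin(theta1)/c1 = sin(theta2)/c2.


sin(theta2) = (c2/c1)*sin(theta1) = (1508/1512)*sin(41 deg) = 0.65432
theta2 = arcsin(0.65432) = 40.87

40.87 deg


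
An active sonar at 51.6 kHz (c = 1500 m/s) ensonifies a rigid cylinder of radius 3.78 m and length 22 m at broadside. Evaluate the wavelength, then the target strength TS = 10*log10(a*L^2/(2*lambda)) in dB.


Step 1: lambda = c/f = 1500/51600 = 0.02907 m
Step 2: TS = 10*log10(a*L^2/(2*lambda)) = 10*log10(3.78*22^2/(2*0.02907)) = 44.98

44.98 dB


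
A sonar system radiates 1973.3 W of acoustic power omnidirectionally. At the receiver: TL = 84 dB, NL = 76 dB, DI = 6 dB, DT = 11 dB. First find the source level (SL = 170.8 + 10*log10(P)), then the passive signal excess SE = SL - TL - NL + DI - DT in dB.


Step 1: SL = 170.8 + 10*log10(1973.3) = 203.75 dB
Step 2: SE = SL - TL - NL + DI - DT = 203.75 - 84 - 76 + 6 - 11 = 38.75

38.75 dB


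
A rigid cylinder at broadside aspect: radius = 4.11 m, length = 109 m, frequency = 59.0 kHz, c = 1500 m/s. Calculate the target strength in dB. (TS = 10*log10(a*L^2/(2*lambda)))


59.82 dB


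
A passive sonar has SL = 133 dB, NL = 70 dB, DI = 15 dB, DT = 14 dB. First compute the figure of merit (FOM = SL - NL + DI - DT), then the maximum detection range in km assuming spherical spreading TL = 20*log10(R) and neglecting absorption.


Step 1: FOM = SL - NL + DI - DT = 133 - 70 + 15 - 14 = 64 dB
Step 2: at max range FOM = TL = 20*log10(R), so R = 10^(64/20) = 1584.89 m = 1.58 km

1.58 km


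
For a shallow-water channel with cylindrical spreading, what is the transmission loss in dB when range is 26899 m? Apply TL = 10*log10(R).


44.3 dB


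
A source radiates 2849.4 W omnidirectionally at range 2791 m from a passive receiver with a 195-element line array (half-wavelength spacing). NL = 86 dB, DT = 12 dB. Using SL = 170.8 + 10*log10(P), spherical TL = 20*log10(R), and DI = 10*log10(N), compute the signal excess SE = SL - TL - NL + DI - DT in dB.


Step 1: SL = 170.8 + 10*log10(2849.4) = 205.35 dB
Step 2: TL = 20*log10(2791) = 68.92 dB
Step 3: DI = 10*log10(195) = 22.9 dB
Step 4: SE = SL - TL - NL + DI - DT = 205.35 - 68.92 - 86 + 22.9 - 12 = 61.33

61.33 dB


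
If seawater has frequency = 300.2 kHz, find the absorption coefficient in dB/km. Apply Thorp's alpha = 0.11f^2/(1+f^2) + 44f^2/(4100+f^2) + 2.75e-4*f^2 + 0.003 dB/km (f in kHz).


f^2 = 90120.04
alpha = 0.11*90120.04/(1+90120.04) + 44*90120.04/(4100+90120.04) + 2.75e-4*90120.04 + 0.003 = 66.981

66.981 dB/km


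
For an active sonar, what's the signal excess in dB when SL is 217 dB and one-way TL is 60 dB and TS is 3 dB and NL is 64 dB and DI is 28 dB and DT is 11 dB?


53 dB


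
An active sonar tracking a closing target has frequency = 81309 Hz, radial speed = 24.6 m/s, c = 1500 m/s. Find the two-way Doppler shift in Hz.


fd = 2*f*v/c = 2 * 81309 * 24.6 / 1500 = 2666.94

2666.94 Hz


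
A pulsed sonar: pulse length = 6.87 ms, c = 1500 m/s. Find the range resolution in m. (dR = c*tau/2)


dR = c*tau/2 = 1500 * 6.87e-3 / 2 = 5.1525

5.1525 m


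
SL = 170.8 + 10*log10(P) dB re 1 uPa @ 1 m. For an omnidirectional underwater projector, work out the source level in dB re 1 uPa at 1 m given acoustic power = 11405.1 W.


SL = 170.8 + 10*log10(11405.1) = 170.8 + 40.57 = 211.37

211.37 dB


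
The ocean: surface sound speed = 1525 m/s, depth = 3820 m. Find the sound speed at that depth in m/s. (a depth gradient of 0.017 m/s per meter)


c = 1525 + 0.017 * 3820 = 1589.94

1589.94 m/s


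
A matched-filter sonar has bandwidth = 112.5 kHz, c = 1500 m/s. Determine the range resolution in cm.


dR = c/(2*BW) = 1500 / (2 * 112.5e3) = 0.0067 m = 0.67 cm

0.67 cm


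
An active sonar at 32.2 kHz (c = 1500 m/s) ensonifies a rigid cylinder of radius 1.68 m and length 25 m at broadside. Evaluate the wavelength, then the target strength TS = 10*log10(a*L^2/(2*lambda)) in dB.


Step 1: lambda = c/f = 1500/32200 = 0.04658 m
Step 2: TS = 10*log10(a*L^2/(2*lambda)) = 10*log10(1.68*25^2/(2*0.04658)) = 40.52

40.52 dB


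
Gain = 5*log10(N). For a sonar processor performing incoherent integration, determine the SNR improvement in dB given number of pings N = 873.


Gain = 5*log10(873) = 14.71

14.71 dB


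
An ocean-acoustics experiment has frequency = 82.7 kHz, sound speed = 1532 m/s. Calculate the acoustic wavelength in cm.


1.85 cm


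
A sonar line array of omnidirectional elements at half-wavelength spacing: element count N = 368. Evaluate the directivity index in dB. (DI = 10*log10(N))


25.66 dB


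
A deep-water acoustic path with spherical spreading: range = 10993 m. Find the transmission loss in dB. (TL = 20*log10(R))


TL = 20*log10(10993) = 80.82

80.82 dB


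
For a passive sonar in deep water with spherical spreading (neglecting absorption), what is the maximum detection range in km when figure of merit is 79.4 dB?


At max range FOM = TL, so 20*log10(R) = 79.4
R = 10^(79.4/20) = 9332.54 m = 9.33 km

9.33 km


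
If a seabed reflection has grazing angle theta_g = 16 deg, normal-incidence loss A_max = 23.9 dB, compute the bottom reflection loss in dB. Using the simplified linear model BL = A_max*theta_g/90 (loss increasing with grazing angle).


BL = A_max * theta_g / 90 = 23.9 * 16 / 90 = 4.25

4.25 dB


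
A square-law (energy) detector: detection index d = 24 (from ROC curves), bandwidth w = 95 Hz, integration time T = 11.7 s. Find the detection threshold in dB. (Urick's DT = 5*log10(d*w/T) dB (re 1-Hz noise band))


DT = 5*log10(d*w/T) = 5*log10(24 * 95 / 11.7) = 5*log10(194.87) = 11.45

11.45 dB


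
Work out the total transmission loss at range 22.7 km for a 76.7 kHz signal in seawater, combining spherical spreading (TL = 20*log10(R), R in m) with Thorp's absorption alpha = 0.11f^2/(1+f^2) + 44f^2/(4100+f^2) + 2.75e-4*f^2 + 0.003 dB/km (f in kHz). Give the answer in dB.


Step 1 (Thorp): alpha = 0.11*5882.89/(1+5882.89) + 44*5882.89/(4100+5882.89) + 2.75e-4*5882.89 + 0.003 = 27.6599 dB/km
Step 2: TL_spread = 20*log10(22700) = 87.12 dB
Step 3: TL_abs = alpha*R = 27.6599 * 22.7 = 627.88 dB
Step 4: TL_total = 87.12 + 627.88 = 715.0

715.0 dB


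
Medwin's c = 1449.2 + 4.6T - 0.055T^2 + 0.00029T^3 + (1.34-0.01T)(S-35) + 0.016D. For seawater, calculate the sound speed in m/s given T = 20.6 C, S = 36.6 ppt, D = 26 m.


1525.39 m/s


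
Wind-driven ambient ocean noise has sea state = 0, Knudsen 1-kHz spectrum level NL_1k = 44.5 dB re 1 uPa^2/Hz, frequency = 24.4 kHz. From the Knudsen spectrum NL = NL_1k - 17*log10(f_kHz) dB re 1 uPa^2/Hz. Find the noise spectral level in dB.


NL = NL_1k - 17*log10(f_kHz) = 44.5 - 17*log10(24.4) = 44.5 - (23.59) = 20.91

20.91 dB


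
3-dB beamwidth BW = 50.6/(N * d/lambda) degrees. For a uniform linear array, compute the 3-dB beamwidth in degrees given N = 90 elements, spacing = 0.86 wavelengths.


0.65 deg


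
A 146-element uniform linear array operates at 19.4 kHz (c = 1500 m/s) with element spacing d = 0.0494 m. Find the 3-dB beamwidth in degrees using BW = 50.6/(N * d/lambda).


Step 1: lambda = 1500/19400 = 0.07732 m
Step 2: d/lambda = 0.0494/0.07732 = 0.6389
Step 3: BW = 50.6/(N * d/lambda) = 50.6/(146 * 0.6389) = 0.54

0.54 deg


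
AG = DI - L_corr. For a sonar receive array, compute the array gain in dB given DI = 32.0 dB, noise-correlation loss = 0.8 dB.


AG = DI - L_corr = 32.0 - 0.8 = 31.2

31.2 dB


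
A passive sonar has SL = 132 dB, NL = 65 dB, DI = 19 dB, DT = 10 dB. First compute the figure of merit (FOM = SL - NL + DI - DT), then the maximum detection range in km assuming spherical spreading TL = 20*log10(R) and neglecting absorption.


Step 1: FOM = SL - NL + DI - DT = 132 - 65 + 19 - 10 = 76 dB
Step 2: at max range FOM = TL = 20*log10(R), so R = 10^(76/20) = 6309.57 m = 6.31 km

6.31 km


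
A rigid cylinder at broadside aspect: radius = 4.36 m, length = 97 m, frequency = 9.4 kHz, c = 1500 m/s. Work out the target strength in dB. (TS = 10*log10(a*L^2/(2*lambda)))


lambda = 1500/9400 = 0.15957 m
TS = 10*log10(4.36*97^2/(2*0.15957)) = 51.09

51.09 dB


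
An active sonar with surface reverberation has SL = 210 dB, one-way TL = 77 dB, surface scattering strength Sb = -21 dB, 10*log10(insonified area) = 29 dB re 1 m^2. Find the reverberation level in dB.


RL = SL - 2*TL + Sb + 10*log10(A) = 210 - 2*77 + (-21) + 29 = 64

64 dB


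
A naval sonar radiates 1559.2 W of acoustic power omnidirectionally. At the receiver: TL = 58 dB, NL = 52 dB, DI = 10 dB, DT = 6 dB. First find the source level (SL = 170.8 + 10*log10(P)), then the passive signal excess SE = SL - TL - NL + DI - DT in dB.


Step 1: SL = 170.8 + 10*log10(1559.2) = 202.73 dB
Step 2: SE = SL - TL - NL + DI - DT = 202.73 - 58 - 52 + 10 - 6 = 96.73

96.73 dB


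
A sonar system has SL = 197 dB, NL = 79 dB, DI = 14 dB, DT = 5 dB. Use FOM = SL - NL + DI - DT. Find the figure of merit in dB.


FOM = SL - NL + DI - DT = 197 - 79 + 14 - 5 = 127

127 dB


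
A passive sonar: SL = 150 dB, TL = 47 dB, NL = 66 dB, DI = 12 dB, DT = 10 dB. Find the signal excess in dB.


39 dB


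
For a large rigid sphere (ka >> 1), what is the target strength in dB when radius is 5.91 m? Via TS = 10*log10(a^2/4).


TS = 10*log10(5.91^2 / 4) = 10*log10(8.732025) = 9.41

9.41 dB


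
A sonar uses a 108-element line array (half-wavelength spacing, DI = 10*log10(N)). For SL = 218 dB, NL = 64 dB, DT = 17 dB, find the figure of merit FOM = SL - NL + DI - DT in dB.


157.33 dB


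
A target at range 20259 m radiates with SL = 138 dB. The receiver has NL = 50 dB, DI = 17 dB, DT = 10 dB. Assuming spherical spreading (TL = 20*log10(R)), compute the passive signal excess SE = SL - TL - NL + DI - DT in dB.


Step 1: TL = 20*log10(20259) = 86.13 dB
Step 2: SE = 138 - 86.13 - 50 + 17 - 10 = 8.87

8.87 dB


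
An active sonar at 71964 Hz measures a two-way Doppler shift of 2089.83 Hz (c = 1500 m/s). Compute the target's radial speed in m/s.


From fd = 2*f*v/c, v = c*fd/(2*f) = 1500 * 2089.83 / (2*71964) = 21.78

21.78 m/s


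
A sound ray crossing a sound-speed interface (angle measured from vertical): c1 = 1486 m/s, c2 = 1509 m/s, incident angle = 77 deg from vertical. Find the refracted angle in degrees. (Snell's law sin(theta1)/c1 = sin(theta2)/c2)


sin(theta2) = (c2/c1)*sin(theta1) = (1509/1486)*sin(77 deg) = 0.98945
theta2 = arcsin(0.98945) = 81.67

81.67 deg


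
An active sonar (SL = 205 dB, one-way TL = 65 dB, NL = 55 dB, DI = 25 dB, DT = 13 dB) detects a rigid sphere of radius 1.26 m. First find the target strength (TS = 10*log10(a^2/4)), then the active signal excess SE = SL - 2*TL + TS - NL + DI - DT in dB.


Step 1: TS = 10*log10(1.26^2/4) = -4.01 dB
Step 2: SE = SL - 2*TL + TS - NL + DI - DT = 205 - 2*65 + (-4.01) - 55 + 25 - 13 = 27.99

27.99 dB


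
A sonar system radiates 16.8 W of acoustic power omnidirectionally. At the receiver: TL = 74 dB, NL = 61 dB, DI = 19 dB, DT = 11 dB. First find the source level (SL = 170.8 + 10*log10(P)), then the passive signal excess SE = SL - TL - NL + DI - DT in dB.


Step 1: SL = 170.8 + 10*log10(16.8) = 183.05 dB
Step 2: SE = SL - TL - NL + DI - DT = 183.05 - 74 - 61 + 19 - 11 = 56.05

56.05 dB


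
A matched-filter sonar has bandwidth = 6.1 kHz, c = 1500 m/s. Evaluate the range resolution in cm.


dR = c/(2*BW) = 1500 / (2 * 6.1e3) = 0.123 m = 12.3 cm

12.3 cm


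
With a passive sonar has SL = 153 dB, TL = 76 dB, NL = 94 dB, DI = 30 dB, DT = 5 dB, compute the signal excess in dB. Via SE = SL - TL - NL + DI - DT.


SE = SL - TL - NL + DI - DT = 153 - 76 - 94 + 30 - 5 = 8

8 dB


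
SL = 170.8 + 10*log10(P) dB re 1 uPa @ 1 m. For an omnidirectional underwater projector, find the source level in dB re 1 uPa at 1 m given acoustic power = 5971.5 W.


SL = 170.8 + 10*log10(5971.5) = 170.8 + 37.76 = 208.56

208.56 dB


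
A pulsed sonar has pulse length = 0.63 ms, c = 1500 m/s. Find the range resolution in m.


dR = c*tau/2 = 1500 * 0.63e-3 / 2 = 0.4725

0.4725 m


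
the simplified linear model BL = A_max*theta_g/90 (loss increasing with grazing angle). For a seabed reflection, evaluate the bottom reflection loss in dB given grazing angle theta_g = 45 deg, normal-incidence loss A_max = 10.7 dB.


5.35 dB


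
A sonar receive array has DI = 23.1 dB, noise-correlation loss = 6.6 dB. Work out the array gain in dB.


AG = DI - L_corr = 23.1 - 6.6 = 16.5

16.5 dB


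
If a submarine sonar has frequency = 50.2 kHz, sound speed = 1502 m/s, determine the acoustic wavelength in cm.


lambda = c/f = 1502 / 50200 = 0.0299 m = 2.99 cm

2.99 cm


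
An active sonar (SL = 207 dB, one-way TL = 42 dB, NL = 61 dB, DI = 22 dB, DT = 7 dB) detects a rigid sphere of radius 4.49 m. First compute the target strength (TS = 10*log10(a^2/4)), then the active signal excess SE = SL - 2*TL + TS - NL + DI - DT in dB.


Step 1: TS = 10*log10(4.49^2/4) = 7.02 dB
Step 2: SE = SL - 2*TL + TS - NL + DI - DT = 207 - 2*42 + (7.02) - 61 + 22 - 7 = 84.02

84.02 dB


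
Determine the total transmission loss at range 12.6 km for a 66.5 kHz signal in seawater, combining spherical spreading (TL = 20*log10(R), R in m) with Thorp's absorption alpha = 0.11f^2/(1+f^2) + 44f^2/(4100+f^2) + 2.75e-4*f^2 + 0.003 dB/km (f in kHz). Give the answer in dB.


386.44 dB


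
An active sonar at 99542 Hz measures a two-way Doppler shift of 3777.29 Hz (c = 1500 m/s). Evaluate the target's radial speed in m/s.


From fd = 2*f*v/c, v = c*fd/(2*f) = 1500 * 3777.29 / (2*99542) = 28.46

28.46 m/s


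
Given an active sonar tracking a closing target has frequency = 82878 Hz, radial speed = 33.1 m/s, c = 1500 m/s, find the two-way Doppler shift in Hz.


fd = 2*f*v/c = 2 * 82878 * 33.1 / 1500 = 3657.68

3657.68 Hz


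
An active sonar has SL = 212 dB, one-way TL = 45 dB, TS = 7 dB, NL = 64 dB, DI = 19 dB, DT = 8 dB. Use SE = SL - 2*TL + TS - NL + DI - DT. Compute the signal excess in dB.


76 dB


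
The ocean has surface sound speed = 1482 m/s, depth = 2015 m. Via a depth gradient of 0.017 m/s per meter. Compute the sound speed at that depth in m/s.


1516.255 m/s


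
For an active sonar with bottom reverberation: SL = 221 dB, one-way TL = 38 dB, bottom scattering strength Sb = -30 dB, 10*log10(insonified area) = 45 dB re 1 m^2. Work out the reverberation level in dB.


RL = SL - 2*TL + Sb + 10*log10(A) = 221 - 2*38 + (-30) + 45 = 160

160 dB


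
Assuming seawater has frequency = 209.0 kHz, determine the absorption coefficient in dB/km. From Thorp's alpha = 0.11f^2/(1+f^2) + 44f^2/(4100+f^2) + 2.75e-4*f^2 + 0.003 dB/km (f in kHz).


52.35 dB/km


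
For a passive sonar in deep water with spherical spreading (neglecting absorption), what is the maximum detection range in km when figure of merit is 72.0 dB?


At max range FOM = TL, so 20*log10(R) = 72.0
R = 10^(72.0/20) = 3981.07 m = 3.98 km

3.98 km


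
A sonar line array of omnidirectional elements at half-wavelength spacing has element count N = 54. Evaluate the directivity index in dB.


DI = 10*log10(54) = 17.32

17.32 dB


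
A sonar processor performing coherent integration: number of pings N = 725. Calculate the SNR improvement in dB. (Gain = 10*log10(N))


28.6 dB


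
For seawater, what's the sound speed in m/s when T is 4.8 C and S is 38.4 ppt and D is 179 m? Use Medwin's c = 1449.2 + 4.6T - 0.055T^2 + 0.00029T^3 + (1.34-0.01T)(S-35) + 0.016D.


c = 1449.2 + 4.6*4.8 - 0.055*4.8^2 + 0.00029*4.8^3 + (1.34 - 0.01*4.8)*(38.4 - 35) + 0.016*179 = 1477.3

1477.3 m/s


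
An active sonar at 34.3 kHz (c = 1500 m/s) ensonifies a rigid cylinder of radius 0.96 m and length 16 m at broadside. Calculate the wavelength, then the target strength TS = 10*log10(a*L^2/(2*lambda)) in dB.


Step 1: lambda = c/f = 1500/34300 = 0.04373 m
Step 2: TS = 10*log10(a*L^2/(2*lambda)) = 10*log10(0.96*16^2/(2*0.04373)) = 34.49

34.49 dB


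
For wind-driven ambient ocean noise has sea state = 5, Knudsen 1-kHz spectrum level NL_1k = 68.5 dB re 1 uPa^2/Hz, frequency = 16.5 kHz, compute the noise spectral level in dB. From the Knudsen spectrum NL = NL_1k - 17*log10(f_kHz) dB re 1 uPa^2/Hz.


47.8 dB


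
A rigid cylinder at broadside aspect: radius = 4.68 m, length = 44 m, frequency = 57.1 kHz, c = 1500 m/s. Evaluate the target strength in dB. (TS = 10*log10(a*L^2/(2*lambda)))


52.37 dB


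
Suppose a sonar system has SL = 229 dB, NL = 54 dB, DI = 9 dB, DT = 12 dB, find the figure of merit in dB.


FOM = SL - NL + DI - DT = 229 - 54 + 9 - 12 = 172

172 dB


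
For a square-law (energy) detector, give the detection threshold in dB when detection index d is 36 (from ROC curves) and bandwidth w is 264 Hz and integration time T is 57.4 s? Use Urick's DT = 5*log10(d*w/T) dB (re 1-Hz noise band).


DT = 5*log10(d*w/T) = 5*log10(36 * 264 / 57.4) = 5*log10(165.57) = 11.09

11.09 dB


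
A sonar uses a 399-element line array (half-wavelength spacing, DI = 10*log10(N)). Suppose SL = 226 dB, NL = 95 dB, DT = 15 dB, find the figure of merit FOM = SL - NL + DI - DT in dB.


142.01 dB


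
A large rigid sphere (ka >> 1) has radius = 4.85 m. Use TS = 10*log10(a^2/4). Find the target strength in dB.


7.69 dB


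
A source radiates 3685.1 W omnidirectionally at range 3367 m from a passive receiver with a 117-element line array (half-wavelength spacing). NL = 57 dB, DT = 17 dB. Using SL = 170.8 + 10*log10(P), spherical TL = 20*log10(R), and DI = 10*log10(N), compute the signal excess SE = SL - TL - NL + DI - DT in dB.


Step 1: SL = 170.8 + 10*log10(3685.1) = 206.46 dB
Step 2: TL = 20*log10(3367) = 70.54 dB
Step 3: DI = 10*log10(117) = 20.68 dB
Step 4: SE = SL - TL - NL + DI - DT = 206.46 - 70.54 - 57 + 20.68 - 17 = 82.6

82.6 dB


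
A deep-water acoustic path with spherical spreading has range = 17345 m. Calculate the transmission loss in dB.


TL = 20*log10(17345) = 84.78

84.78 dB


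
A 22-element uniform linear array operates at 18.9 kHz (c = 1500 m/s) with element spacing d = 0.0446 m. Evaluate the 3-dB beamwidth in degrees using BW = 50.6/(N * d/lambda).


4.09 deg


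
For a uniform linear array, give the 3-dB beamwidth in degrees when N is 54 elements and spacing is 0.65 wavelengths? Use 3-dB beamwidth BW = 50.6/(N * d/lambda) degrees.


BW = 50.6 / (54 * 0.65) = 50.6 / 35.1 = 1.44

1.44 deg


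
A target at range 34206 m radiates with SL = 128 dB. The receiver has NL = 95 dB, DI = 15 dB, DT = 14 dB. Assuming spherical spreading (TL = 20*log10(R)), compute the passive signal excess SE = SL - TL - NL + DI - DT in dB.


Step 1: TL = 20*log10(34206) = 90.68 dB
Step 2: SE = 128 - 90.68 - 95 + 15 - 14 = -56.68

-56.68 dB


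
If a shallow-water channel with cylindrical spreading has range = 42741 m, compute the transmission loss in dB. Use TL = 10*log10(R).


46.31 dB


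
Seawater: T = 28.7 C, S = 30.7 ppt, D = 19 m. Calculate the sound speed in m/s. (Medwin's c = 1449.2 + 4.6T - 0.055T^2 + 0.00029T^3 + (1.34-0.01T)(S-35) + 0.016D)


1538.55 m/s


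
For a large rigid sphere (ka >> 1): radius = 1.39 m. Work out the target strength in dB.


-3.16 dB


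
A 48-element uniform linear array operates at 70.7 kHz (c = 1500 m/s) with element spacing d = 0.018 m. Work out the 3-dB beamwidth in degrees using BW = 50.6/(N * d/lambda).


1.24 deg


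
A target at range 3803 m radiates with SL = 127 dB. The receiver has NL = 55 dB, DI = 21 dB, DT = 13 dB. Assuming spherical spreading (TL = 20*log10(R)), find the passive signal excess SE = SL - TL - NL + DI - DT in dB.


Step 1: TL = 20*log10(3803) = 71.6 dB
Step 2: SE = 127 - 71.6 - 55 + 21 - 13 = 8.4

8.4 dB


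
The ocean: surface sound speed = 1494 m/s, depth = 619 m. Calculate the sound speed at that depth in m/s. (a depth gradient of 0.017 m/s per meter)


c = 1494 + 0.017 * 619 = 1504.523

1504.523 m/s


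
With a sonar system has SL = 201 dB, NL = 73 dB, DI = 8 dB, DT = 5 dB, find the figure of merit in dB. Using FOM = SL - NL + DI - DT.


FOM = SL - NL + DI - DT = 201 - 73 + 8 - 5 = 131

131 dB


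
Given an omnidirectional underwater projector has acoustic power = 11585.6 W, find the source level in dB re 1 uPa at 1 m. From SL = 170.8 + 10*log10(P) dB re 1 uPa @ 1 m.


SL = 170.8 + 10*log10(11585.6) = 170.8 + 40.64 = 211.44

211.44 dB


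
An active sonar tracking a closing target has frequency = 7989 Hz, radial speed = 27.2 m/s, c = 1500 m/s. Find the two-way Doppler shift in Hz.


fd = 2*f*v/c = 2 * 7989 * 27.2 / 1500 = 289.73

289.73 Hz


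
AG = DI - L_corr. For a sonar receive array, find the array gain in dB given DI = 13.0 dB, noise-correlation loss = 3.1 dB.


AG = DI - L_corr = 13.0 - 3.1 = 9.9

9.9 dB


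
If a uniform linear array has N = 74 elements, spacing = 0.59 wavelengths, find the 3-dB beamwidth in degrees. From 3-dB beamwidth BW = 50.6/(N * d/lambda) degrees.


BW = 50.6 / (74 * 0.59) = 50.6 / 43.66 = 1.16

1.16 deg


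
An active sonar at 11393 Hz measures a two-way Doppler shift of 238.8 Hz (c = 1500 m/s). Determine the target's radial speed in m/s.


From fd = 2*f*v/c, v = c*fd/(2*f) = 1500 * 238.8 / (2*11393) = 15.72

15.72 m/s


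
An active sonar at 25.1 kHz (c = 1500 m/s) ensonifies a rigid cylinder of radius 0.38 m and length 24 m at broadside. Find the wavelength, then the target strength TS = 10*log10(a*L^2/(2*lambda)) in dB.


Step 1: lambda = c/f = 1500/25100 = 0.05976 m
Step 2: TS = 10*log10(a*L^2/(2*lambda)) = 10*log10(0.38*24^2/(2*0.05976)) = 32.63

32.63 dB


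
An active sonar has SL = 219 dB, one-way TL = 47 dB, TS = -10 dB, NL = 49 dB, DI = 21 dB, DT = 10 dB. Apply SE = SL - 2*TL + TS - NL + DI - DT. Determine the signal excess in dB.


77 dB


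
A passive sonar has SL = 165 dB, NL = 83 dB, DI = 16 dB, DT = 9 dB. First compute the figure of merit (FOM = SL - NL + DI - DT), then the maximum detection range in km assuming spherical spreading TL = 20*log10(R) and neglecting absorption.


Step 1: FOM = SL - NL + DI - DT = 165 - 83 + 16 - 9 = 89 dB
Step 2: at max range FOM = TL = 20*log10(R), so R = 10^(89/20) = 28183.83 m = 28.18 km

28.18 km


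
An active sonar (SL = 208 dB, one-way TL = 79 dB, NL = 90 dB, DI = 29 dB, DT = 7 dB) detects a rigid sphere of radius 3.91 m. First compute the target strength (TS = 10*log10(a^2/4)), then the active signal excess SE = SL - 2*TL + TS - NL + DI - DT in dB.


Step 1: TS = 10*log10(3.91^2/4) = 5.82 dB
Step 2: SE = SL - 2*TL + TS - NL + DI - DT = 208 - 2*79 + (5.82) - 90 + 29 - 7 = -12.18

-12.18 dB


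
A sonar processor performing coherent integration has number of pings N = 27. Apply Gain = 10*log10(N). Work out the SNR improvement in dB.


14.31 dB


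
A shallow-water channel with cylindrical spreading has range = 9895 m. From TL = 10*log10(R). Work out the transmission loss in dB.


TL = 10*log10(9895) = 39.95

39.95 dB


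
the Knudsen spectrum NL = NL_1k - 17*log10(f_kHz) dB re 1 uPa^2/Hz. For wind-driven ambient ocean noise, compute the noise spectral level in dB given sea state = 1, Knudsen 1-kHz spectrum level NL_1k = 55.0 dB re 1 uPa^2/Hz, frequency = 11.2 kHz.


NL = NL_1k - 17*log10(f_kHz) = 55.0 - 17*log10(11.2) = 55.0 - (17.84) = 37.16

37.16 dB


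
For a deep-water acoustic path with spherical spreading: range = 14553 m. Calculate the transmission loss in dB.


83.26 dB


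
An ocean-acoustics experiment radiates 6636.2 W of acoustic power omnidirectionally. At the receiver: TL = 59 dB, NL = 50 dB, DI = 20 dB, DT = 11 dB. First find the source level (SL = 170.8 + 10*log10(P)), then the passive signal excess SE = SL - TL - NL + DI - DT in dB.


Step 1: SL = 170.8 + 10*log10(6636.2) = 209.02 dB
Step 2: SE = SL - TL - NL + DI - DT = 209.02 - 59 - 50 + 20 - 11 = 109.02

109.02 dB


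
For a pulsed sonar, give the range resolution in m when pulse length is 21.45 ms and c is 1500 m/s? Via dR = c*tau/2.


16.0875 m


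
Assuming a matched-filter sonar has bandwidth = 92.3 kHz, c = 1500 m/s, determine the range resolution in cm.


dR = c/(2*BW) = 1500 / (2 * 92.3e3) = 0.0081 m = 0.81 cm

0.81 cm


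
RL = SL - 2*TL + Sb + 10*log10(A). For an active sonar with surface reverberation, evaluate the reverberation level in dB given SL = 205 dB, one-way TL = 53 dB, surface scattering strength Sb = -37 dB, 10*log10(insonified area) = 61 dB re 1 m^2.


RL = SL - 2*TL + Sb + 10*log10(A) = 205 - 2*53 + (-37) + 61 = 123

123 dB


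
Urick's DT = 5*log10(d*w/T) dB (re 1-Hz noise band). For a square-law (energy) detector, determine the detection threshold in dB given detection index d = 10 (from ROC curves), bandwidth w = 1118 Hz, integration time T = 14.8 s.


DT = 5*log10(d*w/T) = 5*log10(10 * 1118 / 14.8) = 5*log10(755.41) = 14.39

14.39 dB


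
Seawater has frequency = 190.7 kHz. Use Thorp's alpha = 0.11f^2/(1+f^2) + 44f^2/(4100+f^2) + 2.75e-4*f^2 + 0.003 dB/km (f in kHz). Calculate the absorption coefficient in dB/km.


f^2 = 36366.49
alpha = 0.11*36366.49/(1+36366.49) + 44*36366.49/(4100+36366.49) + 2.75e-4*36366.49 + 0.003 = 49.656

49.656 dB/km


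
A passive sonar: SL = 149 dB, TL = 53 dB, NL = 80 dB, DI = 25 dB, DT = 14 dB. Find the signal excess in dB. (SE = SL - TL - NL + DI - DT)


SE = SL - TL - NL + DI - DT = 149 - 53 - 80 + 25 - 14 = 27

27 dB


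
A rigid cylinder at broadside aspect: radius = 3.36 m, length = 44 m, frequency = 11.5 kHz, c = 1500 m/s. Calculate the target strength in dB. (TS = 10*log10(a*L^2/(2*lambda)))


43.97 dB


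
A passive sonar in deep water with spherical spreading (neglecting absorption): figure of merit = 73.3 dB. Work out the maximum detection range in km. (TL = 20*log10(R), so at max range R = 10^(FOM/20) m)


At max range FOM = TL, so 20*log10(R) = 73.3
R = 10^(73.3/20) = 4623.81 m = 4.62 km

4.62 km


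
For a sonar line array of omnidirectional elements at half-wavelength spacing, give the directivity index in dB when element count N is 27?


DI = 10*log10(27) = 14.31

14.31 dB


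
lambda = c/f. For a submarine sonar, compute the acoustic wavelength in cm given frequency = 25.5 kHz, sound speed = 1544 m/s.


lambda = c/f = 1544 / 25500 = 0.0605 m = 6.05 cm

6.05 cm


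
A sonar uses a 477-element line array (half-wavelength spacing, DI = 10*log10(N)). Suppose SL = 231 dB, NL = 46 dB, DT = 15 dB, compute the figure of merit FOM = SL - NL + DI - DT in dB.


196.79 dB
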